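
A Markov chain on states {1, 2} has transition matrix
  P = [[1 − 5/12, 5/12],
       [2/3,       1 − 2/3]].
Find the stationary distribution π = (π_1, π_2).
π_1 = 8/13, π_2 = 5/13

Solve πP = π with π_1 + π_2 = 1. From πP = π: π_1 · (1 − 5/12) + π_2 · 2/3 = π_1 ⇒ π_2 · 2/3 = π_1 · 5/12 ⇒ π_2/π_1 = (5/12)/(2/3) = 5/8. Together with π_1 + π_2 = 1:
  π_1 = (2/3)/(5/12 + 2/3) = (2/3)/(13/12) = 8/13,
  π_2 = (5/12)/(5/12 + 2/3) = (5/12)/(13/12) = 5/13.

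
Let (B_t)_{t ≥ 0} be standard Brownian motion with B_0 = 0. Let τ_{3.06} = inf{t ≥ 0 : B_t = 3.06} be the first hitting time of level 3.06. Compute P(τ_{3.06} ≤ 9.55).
P(τ_{3.06} ≤ 9.55) = 2(1 − Φ(3.06/√9.55)) = 2(1 − Φ(0.9902)) ≈ 0.3221

By the reflection principle for standard BM, P(τ_b ≤ t) = 2 · P(B_t ≥ b). Since B_t ~ N(0, t), P(B_t ≥ 3.06) = 1 − Φ(3.06/√t) = 1 − Φ(3.06/√9.55) = 1 − Φ(0.9902) ≈ 0.16104. Doubling: P(τ_{3.06} ≤ 9.55) ≈ 2 · 0.16104 = 0.32208 ≈ 0.3221.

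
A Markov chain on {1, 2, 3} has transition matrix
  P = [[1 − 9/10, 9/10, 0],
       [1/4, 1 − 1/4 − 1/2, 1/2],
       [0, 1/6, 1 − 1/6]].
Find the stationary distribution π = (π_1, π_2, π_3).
π = (5/77, 18/77, 54/77)

This is a birth-death chain on three states, which satisfies detailed balance: π_1 · P_{12} = π_2 · P_{21} and π_2 · P_{23} = π_3 · P_{32}.
From π_1 · 9/10 = π_2 · 1/4: π_2/π_1 = (9/10)/(1/4) = 18/5.
From π_2 · 1/2 = π_3 · 1/6: π_3/π_2 = (1/2)/(1/6) = 3.
Take π_1 proportional to 1; then unnormalized π = (1, 18/5, 54/5). Normalize by dividing by the sum 77/5:
  π = (5/77, 18/77, 54/77).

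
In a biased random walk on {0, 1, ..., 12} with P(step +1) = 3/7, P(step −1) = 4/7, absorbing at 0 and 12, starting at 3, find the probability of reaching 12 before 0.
P(hit 12 before 0) = (1 − (4/3)^3) / (1 − (4/3)^12) = 19683/439075

Let u_k denote P(reach 12 before 0 | start at k). Boundary: u_0 = 0, u_12 = 1. Recurrence: u_k = 3/7·u_{k+1} + 4/7·u_{k-1} for 1 ≤ k ≤ 11. Try u_k = A + B·r^k with r = q/p = (4/7)/(3/7) = 4/3. Substitution satisfies the recurrence; boundary conditions give:
  u_k = (1 − r^k) / (1 − r^N) = (1 − (4/3)^3) / (1 − (4/3)^12) = 19683/439075.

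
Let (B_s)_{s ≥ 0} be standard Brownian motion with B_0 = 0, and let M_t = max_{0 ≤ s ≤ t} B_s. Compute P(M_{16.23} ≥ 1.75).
P(M_{16.23} ≥ 1.75) = 2·P(B_{16.23} ≥ 1.75) = 2(1 − Φ(1.75/√16.23)) ≈ 0.6640

By the reflection principle for Brownian motion, P(M_t ≥ a) = 2 · P(B_t ≥ a) for a ≥ 0. Since B_t ~ N(0, t), P(B_t ≥ 1.75) = 1 − Φ(1.75/√t) = 1 − Φ(1.75/√16.23) = 1 − Φ(0.4344). So
  P(M_{16.23} ≥ 1.75) = 2(1 − Φ(0.4344)) ≈ 0.6640.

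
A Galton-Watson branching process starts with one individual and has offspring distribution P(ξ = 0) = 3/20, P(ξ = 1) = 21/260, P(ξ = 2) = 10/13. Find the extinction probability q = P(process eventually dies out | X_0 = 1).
q = 39/200

The pgf is f(s) = 3/20 + 21/260·s + 10/13·s². The extinction probability q is the smallest fixed point of f in [0, 1]. Setting s = f(s):
  10/13·s² + (21/260 − 1)·s + 3/20 = 0
  10/13·s² − (3/20 + 10/13)·s + 3/20 = 0
which factors as (s − 1)·(10/13·s − 3/20) = 0, giving roots s = 1 and s = (3/20)/(10/13) = 39/200.
Mean offspring μ = 21/260 + 2·10/13 = 421/260 > 1 (supercritical), so q < 1. The extinction probability is the smaller root: q = (3/20)/(10/13) = 39/200.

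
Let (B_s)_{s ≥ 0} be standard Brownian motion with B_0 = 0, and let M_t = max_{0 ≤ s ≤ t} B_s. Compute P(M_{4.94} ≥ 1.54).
P(M_{4.94} ≥ 1.54) = 2·P(B_{4.94} ≥ 1.54) = 2(1 − Φ(1.54/√4.94)) ≈ 0.4884

By the reflection principle for Brownian motion, P(M_t ≥ a) = 2 · P(B_t ≥ a) for a ≥ 0. Since B_t ~ N(0, t), P(B_t ≥ 1.54) = 1 − Φ(1.54/√t) = 1 − Φ(1.54/√4.94) = 1 − Φ(0.6929). So
  P(M_{4.94} ≥ 1.54) = 2(1 − Φ(0.6929)) ≈ 0.4884.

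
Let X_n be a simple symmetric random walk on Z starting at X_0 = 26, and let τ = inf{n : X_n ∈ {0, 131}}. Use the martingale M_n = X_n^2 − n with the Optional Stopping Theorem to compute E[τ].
E[τ] = 2730

M_n = X_n^2 − n is a martingale (since E[X_{n+1}^2 | F_n] = X_n^2 + 1). By OST (τ has finite mean in a bounded region), E[M_τ] = E[M_0] = X_0^2 − 0 = 26^2 = 676. Also E[M_τ] = E[X_τ^2] − E[τ]. The walk exits at 0 or 131, with P(hit 131 first) = 26/131, so E[X_τ^2] = 131^2 · 26/131 + 0 = 3406. Thus E[τ] = E[X_τ^2] − E[M_τ] = 3406 − 676 = 2730 = 26(131 − 26) = 2730.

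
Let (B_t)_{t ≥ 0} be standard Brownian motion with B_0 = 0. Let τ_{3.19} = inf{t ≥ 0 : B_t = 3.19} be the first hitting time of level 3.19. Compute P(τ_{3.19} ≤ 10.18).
P(τ_{3.19} ≤ 10.18) = 2(1 − Φ(3.19/√10.18)) = 2(1 − Φ(0.9998)) ≈ 0.3174

By the reflection principle for standard BM, P(τ_b ≤ t) = 2 · P(B_t ≥ b). Since B_t ~ N(0, t), P(B_t ≥ 3.19) = 1 − Φ(3.19/√t) = 1 − Φ(3.19/√10.18) = 1 − Φ(0.9998) ≈ 0.15870. Doubling: P(τ_{3.19} ≤ 10.18) ≈ 2 · 0.15870 = 0.31740 ≈ 0.3174.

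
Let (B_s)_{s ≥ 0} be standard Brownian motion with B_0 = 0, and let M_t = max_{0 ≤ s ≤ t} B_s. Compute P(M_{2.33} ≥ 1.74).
P(M_{2.33} ≥ 1.74) = 2·P(B_{2.33} ≥ 1.74) = 2(1 − Φ(1.74/√2.33)) ≈ 0.2543

By the reflection principle for Brownian motion, P(M_t ≥ a) = 2 · P(B_t ≥ a) for a ≥ 0. Since B_t ~ N(0, t), P(B_t ≥ 1.74) = 1 − Φ(1.74/√t) = 1 − Φ(1.74/√2.33) = 1 − Φ(1.1399). So
  P(M_{2.33} ≥ 1.74) = 2(1 − Φ(1.1399)) ≈ 0.2543.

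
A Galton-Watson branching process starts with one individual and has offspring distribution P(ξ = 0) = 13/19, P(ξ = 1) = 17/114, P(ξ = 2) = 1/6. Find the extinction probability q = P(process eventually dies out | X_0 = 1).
q = 1

Mean offspring μ = 0·13/19 + 1·17/114 + 2·1/6 = 55/114 ≤ 1. For μ ≤ 1 with offspring not concentrated at 1, the Galton-Watson process goes extinct almost surely, so q = 1.
(Algebraic check: The pgf is f(s) = 13/19 + 17/114·s + 1/6·s². The extinction probability q is the smallest fixed point of f in [0, 1]. Setting s = f(s):
  1/6·s² + (17/114 − 1)·s + 13/19 = 0
  1/6·s² − (13/19 + 1/6)·s + 13/19 = 0
which factors as (s − 1)·(1/6·s − 13/19) = 0, giving roots s = 1 and s = (13/19)/(1/6) = 78/19. Since 78/19 ≥ 1, the smallest root in [0, 1] is s = 1.)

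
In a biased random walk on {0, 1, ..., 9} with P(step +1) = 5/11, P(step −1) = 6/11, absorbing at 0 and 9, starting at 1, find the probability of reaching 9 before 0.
P(hit 9 before 0) = (1 − (6/5)^1) / (1 − (6/5)^9) = 390625/8124571

Let u_k denote P(reach 9 before 0 | start at k). Boundary: u_0 = 0, u_9 = 1. Recurrence: u_k = 5/11·u_{k+1} + 6/11·u_{k-1} for 1 ≤ k ≤ 8. Try u_k = A + B·r^k with r = q/p = (6/11)/(5/11) = 6/5. Substitution satisfies the recurrence; boundary conditions give:
  u_k = (1 − r^k) / (1 − r^N) = (1 − (6/5)^1) / (1 − (6/5)^9) = 390625/8124571.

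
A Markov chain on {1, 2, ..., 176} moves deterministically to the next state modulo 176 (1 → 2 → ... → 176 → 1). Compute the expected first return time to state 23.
E[T_23 | X_0 = 23] = 176

The chain cycles deterministically, so starting at state 23 it returns in exactly 176 steps. Equivalently, the stationary distribution is uniform π_j = 1/176 for every state j, so by Kac's formula E[T_23] = 1/π_23 = 176.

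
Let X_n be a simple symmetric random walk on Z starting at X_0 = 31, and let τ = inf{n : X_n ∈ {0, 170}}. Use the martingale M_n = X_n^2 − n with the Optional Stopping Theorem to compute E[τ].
E[τ] = 4309

M_n = X_n^2 − n is a martingale (since E[X_{n+1}^2 | F_n] = X_n^2 + 1). By OST (τ has finite mean in a bounded region), E[M_τ] = E[M_0] = X_0^2 − 0 = 31^2 = 961. Also E[M_τ] = E[X_τ^2] − E[τ]. The walk exits at 0 or 170, with P(hit 170 first) = 31/170, so E[X_τ^2] = 170^2 · 31/170 + 0 = 5270. Thus E[τ] = E[X_τ^2] − E[M_τ] = 5270 − 961 = 4309 = 31(170 − 31) = 4309.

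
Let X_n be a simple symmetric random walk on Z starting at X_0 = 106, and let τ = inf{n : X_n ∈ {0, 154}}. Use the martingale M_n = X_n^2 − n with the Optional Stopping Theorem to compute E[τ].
E[τ] = 5088

M_n = X_n^2 − n is a martingale (since E[X_{n+1}^2 | F_n] = X_n^2 + 1). By OST (τ has finite mean in a bounded region), E[M_τ] = E[M_0] = X_0^2 − 0 = 106^2 = 11236. Also E[M_τ] = E[X_τ^2] − E[τ]. The walk exits at 0 or 154, with P(hit 154 first) = 106/154, so E[X_τ^2] = 154^2 · 106/154 + 0 = 16324. Thus E[τ] = E[X_τ^2] − E[M_τ] = 16324 − 11236 = 5088 = 106(154 − 106) = 5088.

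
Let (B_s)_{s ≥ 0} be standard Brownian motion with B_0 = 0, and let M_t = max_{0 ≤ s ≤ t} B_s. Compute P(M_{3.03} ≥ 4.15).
P(M_{3.03} ≥ 4.15) = 2·P(B_{3.03} ≥ 4.15) = 2(1 − Φ(4.15/√3.03)) ≈ 0.0171

By the reflection principle for Brownian motion, P(M_t ≥ a) = 2 · P(B_t ≥ a) for a ≥ 0. Since B_t ~ N(0, t), P(B_t ≥ 4.15) = 1 − Φ(4.15/√t) = 1 − Φ(4.15/√3.03) = 1 − Φ(2.3841). So
  P(M_{3.03} ≥ 4.15) = 2(1 − Φ(2.3841)) ≈ 0.0171.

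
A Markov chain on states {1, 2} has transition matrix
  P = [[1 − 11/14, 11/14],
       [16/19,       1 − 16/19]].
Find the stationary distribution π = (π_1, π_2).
π_1 = 224/433, π_2 = 209/433

Solve πP = π with π_1 + π_2 = 1. From πP = π: π_1 · (1 − 11/14) + π_2 · 16/19 = π_1 ⇒ π_2 · 16/19 = π_1 · 11/14 ⇒ π_2/π_1 = (11/14)/(16/19) = 209/224. Together with π_1 + π_2 = 1:
  π_1 = (16/19)/(11/14 + 16/19) = (16/19)/(433/266) = 224/433,
  π_2 = (11/14)/(11/14 + 16/19) = (11/14)/(433/266) = 209/433.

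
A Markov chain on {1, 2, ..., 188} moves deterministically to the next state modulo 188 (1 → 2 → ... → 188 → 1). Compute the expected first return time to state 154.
E[T_154 | X_0 = 154] = 188

The chain cycles deterministically, so starting at state 154 it returns in exactly 188 steps. Equivalently, the stationary distribution is uniform π_j = 1/188 for every state j, so by Kac's formula E[T_154] = 1/π_154 = 188.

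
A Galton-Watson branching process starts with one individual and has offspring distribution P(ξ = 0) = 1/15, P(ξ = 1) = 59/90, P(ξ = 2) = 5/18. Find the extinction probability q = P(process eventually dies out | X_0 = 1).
q = 6/25

The pgf is f(s) = 1/15 + 59/90·s + 5/18·s². The extinction probability q is the smallest fixed point of f in [0, 1]. Setting s = f(s):
  5/18·s² + (59/90 − 1)·s + 1/15 = 0
  5/18·s² − (1/15 + 5/18)·s + 1/15 = 0
which factors as (s − 1)·(5/18·s − 1/15) = 0, giving roots s = 1 and s = (1/15)/(5/18) = 6/25.
Mean offspring μ = 59/90 + 2·5/18 = 109/90 > 1 (supercritical), so q < 1. The extinction probability is the smaller root: q = (1/15)/(5/18) = 6/25.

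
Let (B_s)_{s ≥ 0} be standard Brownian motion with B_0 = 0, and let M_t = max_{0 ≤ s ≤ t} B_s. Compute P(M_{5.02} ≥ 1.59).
P(M_{5.02} ≥ 1.59) = 2·P(B_{5.02} ≥ 1.59) = 2(1 − Φ(1.59/√5.02)) ≈ 0.4779

By the reflection principle for Brownian motion, P(M_t ≥ a) = 2 · P(B_t ≥ a) for a ≥ 0. Since B_t ~ N(0, t), P(B_t ≥ 1.59) = 1 − Φ(1.59/√t) = 1 − Φ(1.59/√5.02) = 1 − Φ(0.7097). So
  P(M_{5.02} ≥ 1.59) = 2(1 − Φ(0.7097)) ≈ 0.4779.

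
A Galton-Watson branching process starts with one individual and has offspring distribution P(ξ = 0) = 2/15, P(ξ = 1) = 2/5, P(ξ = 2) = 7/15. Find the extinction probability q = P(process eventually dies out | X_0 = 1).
q = 2/7

The pgf is f(s) = 2/15 + 2/5·s + 7/15·s². The extinction probability q is the smallest fixed point of f in [0, 1]. Setting s = f(s):
  7/15·s² + (2/5 − 1)·s + 2/15 = 0
  7/15·s² − (2/15 + 7/15)·s + 2/15 = 0
which factors as (s − 1)·(7/15·s − 2/15) = 0, giving roots s = 1 and s = (2/15)/(7/15) = 2/7.
Mean offspring μ = 2/5 + 2·7/15 = 4/3 > 1 (supercritical), so q < 1. The extinction probability is the smaller root: q = (2/15)/(7/15) = 2/7.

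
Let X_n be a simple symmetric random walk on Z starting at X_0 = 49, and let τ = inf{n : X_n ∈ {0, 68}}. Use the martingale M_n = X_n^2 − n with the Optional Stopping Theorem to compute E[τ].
E[τ] = 931

M_n = X_n^2 − n is a martingale (since E[X_{n+1}^2 | F_n] = X_n^2 + 1). By OST (τ has finite mean in a bounded region), E[M_τ] = E[M_0] = X_0^2 − 0 = 49^2 = 2401. Also E[M_τ] = E[X_τ^2] − E[τ]. The walk exits at 0 or 68, with P(hit 68 first) = 49/68, so E[X_τ^2] = 68^2 · 49/68 + 0 = 3332. Thus E[τ] = E[X_τ^2] − E[M_τ] = 3332 − 2401 = 931 = 49(68 − 49) = 931.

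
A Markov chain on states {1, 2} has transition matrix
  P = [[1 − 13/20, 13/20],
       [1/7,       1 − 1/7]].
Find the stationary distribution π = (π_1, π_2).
π_1 = 20/111, π_2 = 91/111

Solve πP = π with π_1 + π_2 = 1. From πP = π: π_1 · (1 − 13/20) + π_2 · 1/7 = π_1 ⇒ π_2 · 1/7 = π_1 · 13/20 ⇒ π_2/π_1 = (13/20)/(1/7) = 91/20. Together with π_1 + π_2 = 1:
  π_1 = (1/7)/(13/20 + 1/7) = (1/7)/(111/140) = 20/111,
  π_2 = (13/20)/(13/20 + 1/7) = (13/20)/(111/140) = 91/111.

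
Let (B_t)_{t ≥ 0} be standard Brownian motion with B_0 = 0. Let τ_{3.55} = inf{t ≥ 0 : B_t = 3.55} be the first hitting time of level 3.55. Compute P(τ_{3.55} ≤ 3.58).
P(τ_{3.55} ≤ 3.58) = 2(1 − Φ(3.55/√3.58)) = 2(1 − Φ(1.8762)) ≈ 0.0606

By the reflection principle for standard BM, P(τ_b ≤ t) = 2 · P(B_t ≥ b). Since B_t ~ N(0, t), P(B_t ≥ 3.55) = 1 − Φ(3.55/√t) = 1 − Φ(3.55/√3.58) = 1 − Φ(1.8762) ≈ 0.03031. Doubling: P(τ_{3.55} ≤ 3.58) ≈ 2 · 0.03031 = 0.06062 ≈ 0.0606.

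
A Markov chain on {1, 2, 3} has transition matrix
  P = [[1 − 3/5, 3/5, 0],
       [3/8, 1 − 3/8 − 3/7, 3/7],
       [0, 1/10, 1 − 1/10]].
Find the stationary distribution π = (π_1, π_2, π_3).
π = (35/331, 56/331, 240/331)

This is a birth-death chain on three states, which satisfies detailed balance: π_1 · P_{12} = π_2 · P_{21} and π_2 · P_{23} = π_3 · P_{32}.
From π_1 · 3/5 = π_2 · 3/8: π_2/π_1 = (3/5)/(3/8) = 8/5.
From π_2 · 3/7 = π_3 · 1/10: π_3/π_2 = (3/7)/(1/10) = 30/7.
Take π_1 proportional to 1; then unnormalized π = (1, 8/5, 48/7). Normalize by dividing by the sum 331/35:
  π = (35/331, 56/331, 240/331).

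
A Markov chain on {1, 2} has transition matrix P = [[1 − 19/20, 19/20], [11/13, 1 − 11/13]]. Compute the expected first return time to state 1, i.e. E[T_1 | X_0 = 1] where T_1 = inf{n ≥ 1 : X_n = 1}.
E[T_1 | X_0 = 1] = 1/π_1 = 467/220

For an irreducible recurrent Markov chain with stationary distribution π, E[T_i | X_0 = i] = 1/π_i (Kac's formula). Here π_1 = (11/13)/(19/20 + 11/13) = (11/13)/(467/260) = 220/467, so E[T_1 | X_0 = 1] = 1/π_1 = (19/20 + 11/13)/(11/13) = (467/260)/(11/13) = 467/220.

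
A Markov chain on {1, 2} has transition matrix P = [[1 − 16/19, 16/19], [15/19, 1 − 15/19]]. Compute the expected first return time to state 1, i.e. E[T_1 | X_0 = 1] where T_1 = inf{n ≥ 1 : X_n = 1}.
E[T_1 | X_0 = 1] = 1/π_1 = 31/15

For an irreducible recurrent Markov chain with stationary distribution π, E[T_i | X_0 = i] = 1/π_i (Kac's formula). Here π_1 = (15/19)/(16/19 + 15/19) = (15/19)/(31/19) = 15/31, so E[T_1 | X_0 = 1] = 1/π_1 = (16/19 + 15/19)/(15/19) = (31/19)/(15/19) = 31/15.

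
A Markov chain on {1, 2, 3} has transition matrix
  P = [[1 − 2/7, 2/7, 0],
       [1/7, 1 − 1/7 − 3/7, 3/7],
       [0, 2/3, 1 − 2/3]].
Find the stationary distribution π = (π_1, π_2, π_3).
π = (7/30, 7/15, 3/10)

This is a birth-death chain on three states, which satisfies detailed balance: π_1 · P_{12} = π_2 · P_{21} and π_2 · P_{23} = π_3 · P_{32}.
From π_1 · 2/7 = π_2 · 1/7: π_2/π_1 = (2/7)/(1/7) = 2.
From π_2 · 3/7 = π_3 · 2/3: π_3/π_2 = (3/7)/(2/3) = 9/14.
Take π_1 proportional to 1; then unnormalized π = (1, 2, 9/7). Normalize by dividing by the sum 30/7:
  π = (7/30, 7/15, 3/10).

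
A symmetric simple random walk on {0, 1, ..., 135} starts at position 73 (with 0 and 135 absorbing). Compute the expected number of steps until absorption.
E[τ | X_0 = 73] = 4526

Let v_k = E[τ | X_0 = k]. Boundary: v_0 = v_135 = 0. Recurrence: v_k = 1 + (v_{k-1} + v_{k+1})/2 for 1 ≤ k ≤ 134. The particular solution to v_k − (v_{k-1} + v_{k+1})/2 = 1 is v_k = −k^2. Adding homogeneous solution A + B k and matching boundaries gives v_k = k (135 − k). Substituting k = 73: v_73 = 73 · 62 = 4526.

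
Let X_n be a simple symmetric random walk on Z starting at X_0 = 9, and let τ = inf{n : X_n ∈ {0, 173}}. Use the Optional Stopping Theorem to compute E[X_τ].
E[X_τ] = 9

X_n is a martingale and τ is a bounded-mean stopping time (indeed τ is finite a.s. with bounded expectation since the walk is in a bounded region). By the OST, E[X_τ] = E[X_0] = 9. Equivalently: E[X_τ] = 173 · P(hit 173 first) + 0 · P(hit 0 first) = 173 · (9/173) = 9.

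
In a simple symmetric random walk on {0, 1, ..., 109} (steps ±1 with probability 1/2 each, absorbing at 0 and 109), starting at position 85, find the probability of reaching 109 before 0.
P(hit 109 before 0) = 85/109

Let u_k = P(hit 109 before 0 | start at k). Then u_0 = 0, u_109 = 1, and u_k = u_{k-1}/2 + u_{k+1}/2 for 1 ≤ k ≤ 108. This harmonic recurrence is solved by u_k = k/109, giving u_85 = 85/109.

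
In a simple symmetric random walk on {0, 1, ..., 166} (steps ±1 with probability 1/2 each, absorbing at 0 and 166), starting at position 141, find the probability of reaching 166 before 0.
P(hit 166 before 0) = 141/166

Let u_k = P(hit 166 before 0 | start at k). Then u_0 = 0, u_166 = 1, and u_k = u_{k-1}/2 + u_{k+1}/2 for 1 ≤ k ≤ 165. This harmonic recurrence is solved by u_k = k/166, giving u_141 = 141/166.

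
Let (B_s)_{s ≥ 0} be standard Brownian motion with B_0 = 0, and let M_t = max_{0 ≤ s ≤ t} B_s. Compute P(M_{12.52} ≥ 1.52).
P(M_{12.52} ≥ 1.52) = 2·P(B_{12.52} ≥ 1.52) = 2(1 − Φ(1.52/√12.52)) ≈ 0.6675

By the reflection principle for Brownian motion, P(M_t ≥ a) = 2 · P(B_t ≥ a) for a ≥ 0. Since B_t ~ N(0, t), P(B_t ≥ 1.52) = 1 − Φ(1.52/√t) = 1 − Φ(1.52/√12.52) = 1 − Φ(0.4296). So
  P(M_{12.52} ≥ 1.52) = 2(1 − Φ(0.4296)) ≈ 0.6675.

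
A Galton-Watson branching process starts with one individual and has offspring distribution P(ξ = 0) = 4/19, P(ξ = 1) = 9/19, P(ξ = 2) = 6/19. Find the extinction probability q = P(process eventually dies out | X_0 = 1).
q = 2/3

The pgf is f(s) = 4/19 + 9/19·s + 6/19·s². The extinction probability q is the smallest fixed point of f in [0, 1]. Setting s = f(s):
  6/19·s² + (9/19 − 1)·s + 4/19 = 0
  6/19·s² − (4/19 + 6/19)·s + 4/19 = 0
which factors as (s − 1)·(6/19·s − 4/19) = 0, giving roots s = 1 and s = (4/19)/(6/19) = 2/3.
Mean offspring μ = 9/19 + 2·6/19 = 21/19 > 1 (supercritical), so q < 1. The extinction probability is the smaller root: q = (4/19)/(6/19) = 2/3.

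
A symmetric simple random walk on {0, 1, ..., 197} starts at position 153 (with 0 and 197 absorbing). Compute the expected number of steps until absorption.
E[τ | X_0 = 153] = 6732

Let v_k = E[τ | X_0 = k]. Boundary: v_0 = v_197 = 0. Recurrence: v_k = 1 + (v_{k-1} + v_{k+1})/2 for 1 ≤ k ≤ 196. The particular solution to v_k − (v_{k-1} + v_{k+1})/2 = 1 is v_k = −k^2. Adding homogeneous solution A + B k and matching boundaries gives v_k = k (197 − k). Substituting k = 153: v_153 = 153 · 44 = 6732.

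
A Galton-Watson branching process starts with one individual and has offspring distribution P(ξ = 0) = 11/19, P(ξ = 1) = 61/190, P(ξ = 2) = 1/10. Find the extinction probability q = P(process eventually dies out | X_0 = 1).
q = 1

Mean offspring μ = 0·11/19 + 1·61/190 + 2·1/10 = 99/190 ≤ 1. For μ ≤ 1 with offspring not concentrated at 1, the Galton-Watson process goes extinct almost surely, so q = 1.
(Algebraic check: The pgf is f(s) = 11/19 + 61/190·s + 1/10·s². The extinction probability q is the smallest fixed point of f in [0, 1]. Setting s = f(s):
  1/10·s² + (61/190 − 1)·s + 11/19 = 0
  1/10·s² − (11/19 + 1/10)·s + 11/19 = 0
which factors as (s − 1)·(1/10·s − 11/19) = 0, giving roots s = 1 and s = (11/19)/(1/10) = 110/19. Since 110/19 ≥ 1, the smallest root in [0, 1] is s = 1.)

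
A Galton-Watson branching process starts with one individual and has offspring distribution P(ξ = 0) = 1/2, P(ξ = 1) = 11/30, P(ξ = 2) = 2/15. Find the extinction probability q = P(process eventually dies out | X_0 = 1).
q = 1

Mean offspring μ = 0·1/2 + 1·11/30 + 2·2/15 = 19/30 ≤ 1. For μ ≤ 1 with offspring not concentrated at 1, the Galton-Watson process goes extinct almost surely, so q = 1.
(Algebraic check: The pgf is f(s) = 1/2 + 11/30·s + 2/15·s². The extinction probability q is the smallest fixed point of f in [0, 1]. Setting s = f(s):
  2/15·s² + (11/30 − 1)·s + 1/2 = 0
  2/15·s² − (1/2 + 2/15)·s + 1/2 = 0
which factors as (s − 1)·(2/15·s − 1/2) = 0, giving roots s = 1 and s = (1/2)/(2/15) = 15/4. Since 15/4 ≥ 1, the smallest root in [0, 1] is s = 1.)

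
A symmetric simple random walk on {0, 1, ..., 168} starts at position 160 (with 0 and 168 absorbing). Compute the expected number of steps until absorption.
E[τ | X_0 = 160] = 1280

Let v_k = E[τ | X_0 = k]. Boundary: v_0 = v_168 = 0. Recurrence: v_k = 1 + (v_{k-1} + v_{k+1})/2 for 1 ≤ k ≤ 167. The particular solution to v_k − (v_{k-1} + v_{k+1})/2 = 1 is v_k = −k^2. Adding homogeneous solution A + B k and matching boundaries gives v_k = k (168 − k). Substituting k = 160: v_160 = 160 · 8 = 1280.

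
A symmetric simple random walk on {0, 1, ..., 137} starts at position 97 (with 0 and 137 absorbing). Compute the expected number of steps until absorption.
E[τ | X_0 = 97] = 3880

Let v_k = E[τ | X_0 = k]. Boundary: v_0 = v_137 = 0. Recurrence: v_k = 1 + (v_{k-1} + v_{k+1})/2 for 1 ≤ k ≤ 136. The particular solution to v_k − (v_{k-1} + v_{k+1})/2 = 1 is v_k = −k^2. Adding homogeneous solution A + B k and matching boundaries gives v_k = k (137 − k). Substituting k = 97: v_97 = 97 · 40 = 3880.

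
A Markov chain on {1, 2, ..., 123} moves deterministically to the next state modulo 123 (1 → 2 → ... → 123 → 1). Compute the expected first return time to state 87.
E[T_87 | X_0 = 87] = 123

The chain cycles deterministically, so starting at state 87 it returns in exactly 123 steps. Equivalently, the stationary distribution is uniform π_j = 1/123 for every state j, so by Kac's formula E[T_87] = 1/π_87 = 123.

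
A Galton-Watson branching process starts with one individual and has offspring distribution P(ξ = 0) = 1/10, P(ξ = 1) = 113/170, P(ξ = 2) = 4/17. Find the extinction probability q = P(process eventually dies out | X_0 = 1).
q = 17/40

The pgf is f(s) = 1/10 + 113/170·s + 4/17·s². The extinction probability q is the smallest fixed point of f in [0, 1]. Setting s = f(s):
  4/17·s² + (113/170 − 1)·s + 1/10 = 0
  4/17·s² − (1/10 + 4/17)·s + 1/10 = 0
which factors as (s − 1)·(4/17·s − 1/10) = 0, giving roots s = 1 and s = (1/10)/(4/17) = 17/40.
Mean offspring μ = 113/170 + 2·4/17 = 193/170 > 1 (supercritical), so q < 1. The extinction probability is the smaller root: q = (1/10)/(4/17) = 17/40.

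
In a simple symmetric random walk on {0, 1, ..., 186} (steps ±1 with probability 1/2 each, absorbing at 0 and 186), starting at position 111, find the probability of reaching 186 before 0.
P(hit 186 before 0) = 111/186 = 37/62

Let u_k = P(hit 186 before 0 | start at k). Then u_0 = 0, u_186 = 1, and u_k = u_{k-1}/2 + u_{k+1}/2 for 1 ≤ k ≤ 185. This harmonic recurrence is solved by u_k = k/186, giving u_111 = 111/186 = 37/62.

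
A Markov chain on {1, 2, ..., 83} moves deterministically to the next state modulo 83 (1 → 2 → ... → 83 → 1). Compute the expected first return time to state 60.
E[T_60 | X_0 = 60] = 83

The chain cycles deterministically, so starting at state 60 it returns in exactly 83 steps. Equivalently, the stationary distribution is uniform π_j = 1/83 for every state j, so by Kac's formula E[T_60] = 1/π_60 = 83.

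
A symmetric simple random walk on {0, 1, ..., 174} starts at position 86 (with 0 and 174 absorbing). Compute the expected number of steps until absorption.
E[τ | X_0 = 86] = 7568

Let v_k = E[τ | X_0 = k]. Boundary: v_0 = v_174 = 0. Recurrence: v_k = 1 + (v_{k-1} + v_{k+1})/2 for 1 ≤ k ≤ 173. The particular solution to v_k − (v_{k-1} + v_{k+1})/2 = 1 is v_k = −k^2. Adding homogeneous solution A + B k and matching boundaries gives v_k = k (174 − k). Substituting k = 86: v_86 = 86 · 88 = 7568.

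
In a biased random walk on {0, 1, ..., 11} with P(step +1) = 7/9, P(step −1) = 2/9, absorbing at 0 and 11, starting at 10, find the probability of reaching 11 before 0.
P(hit 11 before 0) = (1 − (2/7)^10) / (1 − (2/7)^11) = 395463915/395464939

Let u_k denote P(reach 11 before 0 | start at k). Boundary: u_0 = 0, u_11 = 1. Recurrence: u_k = 7/9·u_{k+1} + 2/9·u_{k-1} for 1 ≤ k ≤ 10. Try u_k = A + B·r^k with r = q/p = (2/9)/(7/9) = 2/7. Substitution satisfies the recurrence; boundary conditions give:
  u_k = (1 − r^k) / (1 − r^N) = (1 − (2/7)^10) / (1 − (2/7)^11) = 395463915/395464939.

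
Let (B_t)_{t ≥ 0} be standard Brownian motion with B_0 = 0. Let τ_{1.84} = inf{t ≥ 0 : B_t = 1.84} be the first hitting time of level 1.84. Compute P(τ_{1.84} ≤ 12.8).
P(τ_{1.84} ≤ 12.8) = 2(1 − Φ(1.84/√12.8)) = 2(1 − Φ(0.5143)) ≈ 0.6070

By the reflection principle for standard BM, P(τ_b ≤ t) = 2 · P(B_t ≥ b). Since B_t ~ N(0, t), P(B_t ≥ 1.84) = 1 − Φ(1.84/√t) = 1 − Φ(1.84/√12.8) = 1 − Φ(0.5143) ≈ 0.30352. Doubling: P(τ_{1.84} ≤ 12.8) ≈ 2 · 0.30352 = 0.60704 ≈ 0.6070.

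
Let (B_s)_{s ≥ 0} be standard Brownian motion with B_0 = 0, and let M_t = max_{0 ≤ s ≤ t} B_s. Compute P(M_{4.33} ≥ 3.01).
P(M_{4.33} ≥ 3.01) = 2·P(B_{4.33} ≥ 3.01) = 2(1 − Φ(3.01/√4.33)) ≈ 0.1480

By the reflection principle for Brownian motion, P(M_t ≥ a) = 2 · P(B_t ≥ a) for a ≥ 0. Since B_t ~ N(0, t), P(B_t ≥ 3.01) = 1 − Φ(3.01/√t) = 1 − Φ(3.01/√4.33) = 1 − Φ(1.4465). So
  P(M_{4.33} ≥ 3.01) = 2(1 − Φ(1.4465)) ≈ 0.1480.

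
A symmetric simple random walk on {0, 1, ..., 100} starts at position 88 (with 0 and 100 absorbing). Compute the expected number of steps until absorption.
E[τ | X_0 = 88] = 1056

Let v_k = E[τ | X_0 = k]. Boundary: v_0 = v_100 = 0. Recurrence: v_k = 1 + (v_{k-1} + v_{k+1})/2 for 1 ≤ k ≤ 99. The particular solution to v_k − (v_{k-1} + v_{k+1})/2 = 1 is v_k = −k^2. Adding homogeneous solution A + B k and matching boundaries gives v_k = k (100 − k). Substituting k = 88: v_88 = 88 · 12 = 1056.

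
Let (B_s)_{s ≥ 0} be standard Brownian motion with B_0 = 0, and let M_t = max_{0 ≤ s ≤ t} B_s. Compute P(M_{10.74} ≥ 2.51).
P(M_{10.74} ≥ 2.51) = 2·P(B_{10.74} ≥ 2.51) = 2(1 − Φ(2.51/√10.74)) ≈ 0.4437

By the reflection principle for Brownian motion, P(M_t ≥ a) = 2 · P(B_t ≥ a) for a ≥ 0. Since B_t ~ N(0, t), P(B_t ≥ 2.51) = 1 − Φ(2.51/√t) = 1 − Φ(2.51/√10.74) = 1 − Φ(0.7659). So
  P(M_{10.74} ≥ 2.51) = 2(1 − Φ(0.7659)) ≈ 0.4437.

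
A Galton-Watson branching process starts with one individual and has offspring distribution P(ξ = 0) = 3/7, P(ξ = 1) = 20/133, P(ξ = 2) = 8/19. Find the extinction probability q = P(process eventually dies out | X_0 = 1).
q = 1

Mean offspring μ = 0·3/7 + 1·20/133 + 2·8/19 = 132/133 ≤ 1. For μ ≤ 1 with offspring not concentrated at 1, the Galton-Watson process goes extinct almost surely, so q = 1.
(Algebraic check: The pgf is f(s) = 3/7 + 20/133·s + 8/19·s². The extinction probability q is the smallest fixed point of f in [0, 1]. Setting s = f(s):
  8/19·s² + (20/133 − 1)·s + 3/7 = 0
  8/19·s² − (3/7 + 8/19)·s + 3/7 = 0
which factors as (s − 1)·(8/19·s − 3/7) = 0, giving roots s = 1 and s = (3/7)/(8/19) = 57/56. Since 57/56 ≥ 1, the smallest root in [0, 1] is s = 1.)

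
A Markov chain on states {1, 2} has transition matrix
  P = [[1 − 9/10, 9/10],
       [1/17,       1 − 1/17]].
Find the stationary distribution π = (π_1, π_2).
π_1 = 10/163, π_2 = 153/163

Solve πP = π with π_1 + π_2 = 1. From πP = π: π_1 · (1 − 9/10) + π_2 · 1/17 = π_1 ⇒ π_2 · 1/17 = π_1 · 9/10 ⇒ π_2/π_1 = (9/10)/(1/17) = 153/10. Together with π_1 + π_2 = 1:
  π_1 = (1/17)/(9/10 + 1/17) = (1/17)/(163/170) = 10/163,
  π_2 = (9/10)/(9/10 + 1/17) = (9/10)/(163/170) = 153/163.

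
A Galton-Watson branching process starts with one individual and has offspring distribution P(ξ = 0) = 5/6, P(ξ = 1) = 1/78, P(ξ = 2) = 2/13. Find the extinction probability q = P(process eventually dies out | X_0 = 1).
q = 1

Mean offspring μ = 0·5/6 + 1·1/78 + 2·2/13 = 25/78 ≤ 1. For μ ≤ 1 with offspring not concentrated at 1, the Galton-Watson process goes extinct almost surely, so q = 1.
(Algebraic check: The pgf is f(s) = 5/6 + 1/78·s + 2/13·s². The extinction probability q is the smallest fixed point of f in [0, 1]. Setting s = f(s):
  2/13·s² + (1/78 − 1)·s + 5/6 = 0
  2/13·s² − (5/6 + 2/13)·s + 5/6 = 0
which factors as (s − 1)·(2/13·s − 5/6) = 0, giving roots s = 1 and s = (5/6)/(2/13) = 65/12. Since 65/12 ≥ 1, the smallest root in [0, 1] is s = 1.)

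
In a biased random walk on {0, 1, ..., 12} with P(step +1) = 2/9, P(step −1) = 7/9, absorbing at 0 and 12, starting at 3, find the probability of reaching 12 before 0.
P(hit 12 before 0) = (1 − (7/2)^3) / (1 − (7/2)^12) = 512/41317263

Let u_k denote P(reach 12 before 0 | start at k). Boundary: u_0 = 0, u_12 = 1. Recurrence: u_k = 2/9·u_{k+1} + 7/9·u_{k-1} for 1 ≤ k ≤ 11. Try u_k = A + B·r^k with r = q/p = (7/9)/(2/9) = 7/2. Substitution satisfies the recurrence; boundary conditions give:
  u_k = (1 − r^k) / (1 − r^N) = (1 − (7/2)^3) / (1 − (7/2)^12) = 512/41317263.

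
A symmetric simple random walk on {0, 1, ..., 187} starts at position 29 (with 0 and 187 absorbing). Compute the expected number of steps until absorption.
E[τ | X_0 = 29] = 4582

Let v_k = E[τ | X_0 = k]. Boundary: v_0 = v_187 = 0. Recurrence: v_k = 1 + (v_{k-1} + v_{k+1})/2 for 1 ≤ k ≤ 186. The particular solution to v_k − (v_{k-1} + v_{k+1})/2 = 1 is v_k = −k^2. Adding homogeneous solution A + B k and matching boundaries gives v_k = k (187 − k). Substituting k = 29: v_29 = 29 · 158 = 4582.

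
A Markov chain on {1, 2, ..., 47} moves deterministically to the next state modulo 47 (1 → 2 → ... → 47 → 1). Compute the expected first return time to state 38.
E[T_38 | X_0 = 38] = 47

The chain cycles deterministically, so starting at state 38 it returns in exactly 47 steps. Equivalently, the stationary distribution is uniform π_j = 1/47 for every state j, so by Kac's formula E[T_38] = 1/π_38 = 47.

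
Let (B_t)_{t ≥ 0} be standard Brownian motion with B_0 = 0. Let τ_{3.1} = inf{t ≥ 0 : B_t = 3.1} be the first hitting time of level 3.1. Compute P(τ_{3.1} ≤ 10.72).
P(τ_{3.1} ≤ 10.72) = 2(1 − Φ(3.1/√10.72)) = 2(1 − Φ(0.9468)) ≈ 0.3437

By the reflection principle for standard BM, P(τ_b ≤ t) = 2 · P(B_t ≥ b). Since B_t ~ N(0, t), P(B_t ≥ 3.1) = 1 − Φ(3.1/√t) = 1 − Φ(3.1/√10.72) = 1 − Φ(0.9468) ≈ 0.17187. Doubling: P(τ_{3.1} ≤ 10.72) ≈ 2 · 0.17187 = 0.34374 ≈ 0.3437.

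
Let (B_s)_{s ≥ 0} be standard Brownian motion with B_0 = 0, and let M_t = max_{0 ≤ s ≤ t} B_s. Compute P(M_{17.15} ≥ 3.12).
P(M_{17.15} ≥ 3.12) = 2·P(B_{17.15} ≥ 3.12) = 2(1 − Φ(3.12/√17.15)) ≈ 0.4512

By the reflection principle for Brownian motion, P(M_t ≥ a) = 2 · P(B_t ≥ a) for a ≥ 0. Since B_t ~ N(0, t), P(B_t ≥ 3.12) = 1 − Φ(3.12/√t) = 1 − Φ(3.12/√17.15) = 1 − Φ(0.7534). So
  P(M_{17.15} ≥ 3.12) = 2(1 − Φ(0.7534)) ≈ 0.4512.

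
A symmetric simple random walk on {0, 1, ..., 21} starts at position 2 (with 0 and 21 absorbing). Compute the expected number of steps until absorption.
E[τ | X_0 = 2] = 38

Let v_k = E[τ | X_0 = k]. Boundary: v_0 = v_21 = 0. Recurrence: v_k = 1 + (v_{k-1} + v_{k+1})/2 for 1 ≤ k ≤ 20. The particular solution to v_k − (v_{k-1} + v_{k+1})/2 = 1 is v_k = −k^2. Adding homogeneous solution A + B k and matching boundaries gives v_k = k (21 − k). Substituting k = 2: v_2 = 2 · 19 = 38.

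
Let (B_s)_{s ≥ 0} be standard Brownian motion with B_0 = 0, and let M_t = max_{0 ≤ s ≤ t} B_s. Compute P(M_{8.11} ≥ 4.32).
P(M_{8.11} ≥ 4.32) = 2·P(B_{8.11} ≥ 4.32) = 2(1 − Φ(4.32/√8.11)) ≈ 0.1293

By the reflection principle for Brownian motion, P(M_t ≥ a) = 2 · P(B_t ≥ a) for a ≥ 0. Since B_t ~ N(0, t), P(B_t ≥ 4.32) = 1 − Φ(4.32/√t) = 1 − Φ(4.32/√8.11) = 1 − Φ(1.5170). So
  P(M_{8.11} ≥ 4.32) = 2(1 − Φ(1.5170)) ≈ 0.1293.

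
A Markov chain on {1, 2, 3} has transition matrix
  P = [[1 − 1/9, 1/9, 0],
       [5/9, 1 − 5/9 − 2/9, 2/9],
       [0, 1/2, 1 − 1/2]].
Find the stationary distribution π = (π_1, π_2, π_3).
π = (45/58, 9/58, 2/29)

This is a birth-death chain on three states, which satisfies detailed balance: π_1 · P_{12} = π_2 · P_{21} and π_2 · P_{23} = π_3 · P_{32}.
From π_1 · 1/9 = π_2 · 5/9: π_2/π_1 = (1/9)/(5/9) = 1/5.
From π_2 · 2/9 = π_3 · 1/2: π_3/π_2 = (2/9)/(1/2) = 4/9.
Take π_1 proportional to 1; then unnormalized π = (1, 1/5, 4/45). Normalize by dividing by the sum 58/45:
  π = (45/58, 9/58, 2/29).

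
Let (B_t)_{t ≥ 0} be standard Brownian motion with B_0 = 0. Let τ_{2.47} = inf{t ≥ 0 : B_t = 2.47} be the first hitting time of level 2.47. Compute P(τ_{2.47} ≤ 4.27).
P(τ_{2.47} ≤ 4.27) = 2(1 − Φ(2.47/√4.27)) = 2(1 − Φ(1.1953)) ≈ 0.2320

By the reflection principle for standard BM, P(τ_b ≤ t) = 2 · P(B_t ≥ b). Since B_t ~ N(0, t), P(B_t ≥ 2.47) = 1 − Φ(2.47/√t) = 1 − Φ(2.47/√4.27) = 1 − Φ(1.1953) ≈ 0.11598. Doubling: P(τ_{2.47} ≤ 4.27) ≈ 2 · 0.11598 = 0.23196 ≈ 0.2320.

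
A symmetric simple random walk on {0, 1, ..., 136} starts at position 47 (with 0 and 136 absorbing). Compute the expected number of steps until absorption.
E[τ | X_0 = 47] = 4183

Let v_k = E[τ | X_0 = k]. Boundary: v_0 = v_136 = 0. Recurrence: v_k = 1 + (v_{k-1} + v_{k+1})/2 for 1 ≤ k ≤ 135. The particular solution to v_k − (v_{k-1} + v_{k+1})/2 = 1 is v_k = −k^2. Adding homogeneous solution A + B k and matching boundaries gives v_k = k (136 − k). Substituting k = 47: v_47 = 47 · 89 = 4183.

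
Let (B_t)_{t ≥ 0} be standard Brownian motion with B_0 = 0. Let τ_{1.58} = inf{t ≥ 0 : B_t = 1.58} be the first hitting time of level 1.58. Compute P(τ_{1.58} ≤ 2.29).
P(τ_{1.58} ≤ 2.29) = 2(1 − Φ(1.58/√2.29)) = 2(1 − Φ(1.0441)) ≈ 0.2964

By the reflection principle for standard BM, P(τ_b ≤ t) = 2 · P(B_t ≥ b). Since B_t ~ N(0, t), P(B_t ≥ 1.58) = 1 − Φ(1.58/√t) = 1 − Φ(1.58/√2.29) = 1 − Φ(1.0441) ≈ 0.14822. Doubling: P(τ_{1.58} ≤ 2.29) ≈ 2 · 0.14822 = 0.29644 ≈ 0.2964.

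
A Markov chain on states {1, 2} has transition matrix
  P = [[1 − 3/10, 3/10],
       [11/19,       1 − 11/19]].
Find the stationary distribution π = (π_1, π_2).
π_1 = 110/167, π_2 = 57/167

Solve πP = π with π_1 + π_2 = 1. From πP = π: π_1 · (1 − 3/10) + π_2 · 11/19 = π_1 ⇒ π_2 · 11/19 = π_1 · 3/10 ⇒ π_2/π_1 = (3/10)/(11/19) = 57/110. Together with π_1 + π_2 = 1:
  π_1 = (11/19)/(3/10 + 11/19) = (11/19)/(167/190) = 110/167,
  π_2 = (3/10)/(3/10 + 11/19) = (3/10)/(167/190) = 57/167.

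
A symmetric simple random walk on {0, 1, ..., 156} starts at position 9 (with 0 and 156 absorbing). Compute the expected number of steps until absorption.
E[τ | X_0 = 9] = 1323

Let v_k = E[τ | X_0 = k]. Boundary: v_0 = v_156 = 0. Recurrence: v_k = 1 + (v_{k-1} + v_{k+1})/2 for 1 ≤ k ≤ 155. The particular solution to v_k − (v_{k-1} + v_{k+1})/2 = 1 is v_k = −k^2. Adding homogeneous solution A + B k and matching boundaries gives v_k = k (156 − k). Substituting k = 9: v_9 = 9 · 147 = 1323.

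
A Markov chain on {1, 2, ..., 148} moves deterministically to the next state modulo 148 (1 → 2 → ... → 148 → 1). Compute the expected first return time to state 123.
E[T_123 | X_0 = 123] = 148

The chain cycles deterministically, so starting at state 123 it returns in exactly 148 steps. Equivalently, the stationary distribution is uniform π_j = 1/148 for every state j, so by Kac's formula E[T_123] = 1/π_123 = 148.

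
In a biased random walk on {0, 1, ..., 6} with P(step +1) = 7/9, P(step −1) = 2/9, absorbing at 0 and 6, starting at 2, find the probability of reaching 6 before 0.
P(hit 6 before 0) = (1 − (2/7)^2) / (1 − (2/7)^6) = 2401/2613

Let u_k denote P(reach 6 before 0 | start at k). Boundary: u_0 = 0, u_6 = 1. Recurrence: u_k = 7/9·u_{k+1} + 2/9·u_{k-1} for 1 ≤ k ≤ 5. Try u_k = A + B·r^k with r = q/p = (2/9)/(7/9) = 2/7. Substitution satisfies the recurrence; boundary conditions give:
  u_k = (1 − r^k) / (1 − r^N) = (1 − (2/7)^2) / (1 − (2/7)^6) = 2401/2613.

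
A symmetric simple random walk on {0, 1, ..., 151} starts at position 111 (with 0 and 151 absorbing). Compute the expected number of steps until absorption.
E[τ | X_0 = 111] = 4440

Let v_k = E[τ | X_0 = k]. Boundary: v_0 = v_151 = 0. Recurrence: v_k = 1 + (v_{k-1} + v_{k+1})/2 for 1 ≤ k ≤ 150. The particular solution to v_k − (v_{k-1} + v_{k+1})/2 = 1 is v_k = −k^2. Adding homogeneous solution A + B k and matching boundaries gives v_k = k (151 − k). Substituting k = 111: v_111 = 111 · 40 = 4440.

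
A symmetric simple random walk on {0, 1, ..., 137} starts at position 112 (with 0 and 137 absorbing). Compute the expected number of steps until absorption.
E[τ | X_0 = 112] = 2800

Let v_k = E[τ | X_0 = k]. Boundary: v_0 = v_137 = 0. Recurrence: v_k = 1 + (v_{k-1} + v_{k+1})/2 for 1 ≤ k ≤ 136. The particular solution to v_k − (v_{k-1} + v_{k+1})/2 = 1 is v_k = −k^2. Adding homogeneous solution A + B k and matching boundaries gives v_k = k (137 − k). Substituting k = 112: v_112 = 112 · 25 = 2800.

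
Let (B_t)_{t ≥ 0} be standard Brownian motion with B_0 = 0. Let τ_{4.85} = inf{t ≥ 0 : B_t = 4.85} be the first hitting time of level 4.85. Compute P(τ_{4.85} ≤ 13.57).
P(τ_{4.85} ≤ 13.57) = 2(1 − Φ(4.85/√13.57)) = 2(1 − Φ(1.3166)) ≈ 0.1880

By the reflection principle for standard BM, P(τ_b ≤ t) = 2 · P(B_t ≥ b). Since B_t ~ N(0, t), P(B_t ≥ 4.85) = 1 − Φ(4.85/√t) = 1 − Φ(4.85/√13.57) = 1 − Φ(1.3166) ≈ 0.09399. Doubling: P(τ_{4.85} ≤ 13.57) ≈ 2 · 0.09399 = 0.18798 ≈ 0.1880.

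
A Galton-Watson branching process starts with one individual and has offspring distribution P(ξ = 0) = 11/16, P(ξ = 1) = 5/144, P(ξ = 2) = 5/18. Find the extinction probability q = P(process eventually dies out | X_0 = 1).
q = 1

Mean offspring μ = 0·11/16 + 1·5/144 + 2·5/18 = 85/144 ≤ 1. For μ ≤ 1 with offspring not concentrated at 1, the Galton-Watson process goes extinct almost surely, so q = 1.
(Algebraic check: The pgf is f(s) = 11/16 + 5/144·s + 5/18·s². The extinction probability q is the smallest fixed point of f in [0, 1]. Setting s = f(s):
  5/18·s² + (5/144 − 1)·s + 11/16 = 0
  5/18·s² − (11/16 + 5/18)·s + 11/16 = 0
which factors as (s − 1)·(5/18·s − 11/16) = 0, giving roots s = 1 and s = (11/16)/(5/18) = 99/40. Since 99/40 ≥ 1, the smallest root in [0, 1] is s = 1.)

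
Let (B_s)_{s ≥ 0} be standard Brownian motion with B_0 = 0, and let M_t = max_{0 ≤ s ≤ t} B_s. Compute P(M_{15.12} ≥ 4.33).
P(M_{15.12} ≥ 4.33) = 2·P(B_{15.12} ≥ 4.33) = 2(1 − Φ(4.33/√15.12)) ≈ 0.2655

By the reflection principle for Brownian motion, P(M_t ≥ a) = 2 · P(B_t ≥ a) for a ≥ 0. Since B_t ~ N(0, t), P(B_t ≥ 4.33) = 1 − Φ(4.33/√t) = 1 − Φ(4.33/√15.12) = 1 − Φ(1.1136). So
  P(M_{15.12} ≥ 4.33) = 2(1 − Φ(1.1136)) ≈ 0.2655.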